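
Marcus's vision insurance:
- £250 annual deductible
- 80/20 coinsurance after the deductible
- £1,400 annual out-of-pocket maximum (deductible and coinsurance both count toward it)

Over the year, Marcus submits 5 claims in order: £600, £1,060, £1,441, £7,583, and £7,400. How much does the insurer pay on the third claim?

£1,152.80

Claim 1 — £600: £250 finishes the deductible; £350 goes to coinsurance; 20% of £350 = £70. Member owes £320 (running OOP £320). Insurer: £600 − £320 = £280.
Claim 2 — £1,060: 20% coinsurance on £1,060 = £212. Cost to member: £212. OOP to date £532. Insurer: £1,060 − £212 = £848.
Claim 3 — £1,441: 20% coinsurance on £1,441 = £288.20. Member owes £288.20 (running OOP £820.20). Insurer: £1,441 − £288.20 = £1,152.80.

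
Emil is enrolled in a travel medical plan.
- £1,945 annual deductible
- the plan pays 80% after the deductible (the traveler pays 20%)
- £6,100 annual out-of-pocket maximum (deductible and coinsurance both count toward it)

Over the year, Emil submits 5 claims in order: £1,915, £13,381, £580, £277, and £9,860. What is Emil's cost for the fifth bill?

£1,313.40

Claim 1 (£1,915): entire amount goes to the deductible. Traveler pays £1,915; OOP now £1,915.
Claim 2 (£13,381): £30 finishes the deductible; £13,351 goes to coinsurance; traveler's 20% is £2,670.20. Traveler owes £2,700.20 (running OOP £4,615.20).
Claim 3 (£580): deductible met; 20% of £580 = £116. Traveler pays £116; OOP now £4,731.20.
Claim 4 (£277): deductible met; 20% of £277 = £55.40. Cost to traveler: £55.40. OOP to date £4,786.60.
Claim 5 (£9,860): 20% coinsurance on £9,860 = £1,972. Adding that to £4,786.60 gives £6,758.60, past the £6,100 cap; traveler pays only £6,100 − £4,786.60 = £1,313.40.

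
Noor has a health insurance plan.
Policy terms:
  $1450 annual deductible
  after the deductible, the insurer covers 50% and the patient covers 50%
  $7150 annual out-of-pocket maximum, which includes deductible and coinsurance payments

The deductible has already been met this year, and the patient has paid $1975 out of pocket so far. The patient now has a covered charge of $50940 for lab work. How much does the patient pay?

$5175

With the deductible met, the entire $50940 is subject to coinsurance.
Coinsurance: $50940 × 50% = $25470.
That would bring total out-of-pocket to $27445, past the $7150 cap. The patient is capped at $7150 − $1975 = $5175 on this claim.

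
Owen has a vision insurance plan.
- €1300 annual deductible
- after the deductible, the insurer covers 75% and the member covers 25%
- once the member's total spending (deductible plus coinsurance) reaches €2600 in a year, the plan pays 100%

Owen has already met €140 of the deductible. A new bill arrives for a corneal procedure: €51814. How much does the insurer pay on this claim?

€49354

Deductible still to meet: €1300 − €140 = €1160.
After the €1160 deductible portion, €51814 − €1160 = €50654 is subject to coinsurance.
Member's 25% share of €50654 is €12663.50.
Member responsibility before any cap: €1160 + €12663.50 = €13823.50.
That would bring total out-of-pocket to €13963.50, past the €2600 cap. The member is capped at €2600 − €140 = €2460 on this claim.
Insurer pays the balance: €51814 − €2460 = €49354.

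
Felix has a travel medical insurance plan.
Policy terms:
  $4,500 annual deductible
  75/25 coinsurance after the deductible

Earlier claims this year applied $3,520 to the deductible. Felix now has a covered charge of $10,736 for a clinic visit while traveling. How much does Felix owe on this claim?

Remaining deductible: $4,500 − $3,520 = $980.
That leaves $10,736 − $980 = $9,756 for coinsurance.
25% of $9,756 = $2,439 falls to the traveler.
That puts the traveler's cost at $980 + $2,439 = $3,419.

$3,419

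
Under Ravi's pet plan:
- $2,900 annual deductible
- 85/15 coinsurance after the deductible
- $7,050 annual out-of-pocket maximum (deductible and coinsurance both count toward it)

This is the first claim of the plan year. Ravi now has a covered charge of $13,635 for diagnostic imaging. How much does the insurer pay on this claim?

$9,124.75

The full $2,900 deductible is still open; $2,900 of this bill applies to it.
After the $2,900 deductible portion, $13,635 − $2,900 = $10,735 is subject to coinsurance.
Owner's 15% share of $10,735 is $1,610.25.
Owner responsibility before any cap: $2,900 + $1,610.25 = $4,510.25.
Total out-of-pocket so far would be $0 + $4,510.25 = $4,510.25, below the $7,050 cap — no reduction.
The insurer covers the remainder: $13,635 − $4,510.25 = $9,124.75.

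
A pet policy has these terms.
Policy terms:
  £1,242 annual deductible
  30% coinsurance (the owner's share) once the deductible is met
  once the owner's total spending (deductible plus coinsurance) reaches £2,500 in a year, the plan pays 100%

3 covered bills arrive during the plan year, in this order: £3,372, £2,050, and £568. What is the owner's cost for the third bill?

£4

Claim 1 — £3,372: £1,242 to deductible, leaving £2,130; owner's 30% is £639. Owner owes £1,881 (running OOP £1,881).
Claim 2 — £2,050: deductible already satisfied, so owner's share is 30% × £2,050 = £615. Owner pays £615; OOP now £2,496.
Claim 3 — £568: 30% coinsurance on £568 = £170.40. OOP would hit £2,666.40 > £2,500, so the cap limits the owner to £2,500 − £2,496 = £4.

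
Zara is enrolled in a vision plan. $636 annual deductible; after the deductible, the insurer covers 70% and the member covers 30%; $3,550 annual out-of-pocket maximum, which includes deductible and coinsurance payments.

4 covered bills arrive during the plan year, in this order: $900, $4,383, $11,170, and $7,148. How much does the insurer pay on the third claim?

$9,650.10

#1 ($900): deductible takes $636, $264 remains; member's 30% is $79.20. Member pays $715.20; OOP now $715.20. Plan pays $900 − $715.20 = $184.80.
#2 ($4,383): deductible already satisfied, so member's share is 30% × $4,383 = $1,314.90. Cost to member: $1,314.90. OOP to date $2,030.10. Insurer: $4,383 − $1,314.90 = $3,068.10.
#3 ($11,170): deductible already satisfied, so member's share is 30% × $11,170 = $3,351. Adding that to $2,030.10 gives $5,381.10, past the $3,550 cap; member pays only $3,550 − $2,030.10 = $1,519.90. Insurer: $11,170 − $1,519.90 = $9,650.10.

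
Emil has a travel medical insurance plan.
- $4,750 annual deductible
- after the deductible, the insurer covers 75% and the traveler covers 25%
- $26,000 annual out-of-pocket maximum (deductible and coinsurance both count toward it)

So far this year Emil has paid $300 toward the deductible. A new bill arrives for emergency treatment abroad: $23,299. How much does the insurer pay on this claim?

$14,136.75

$300 of the $4,750 deductible is already met, leaving $4,450.
The remaining $18,849 (= $23,299 − $4,450) moves to coinsurance.
Coinsurance: $18,849 × 25% = $4,712.25.
Traveler responsibility before any cap: $4,450 + $4,712.25 = $9,162.25.
Cumulative spending $300 + $9,162.25 = $9,462.25 stays under the $26,000 maximum.
The insurer covers the remainder: $23,299 − $9,162.25 = $14,136.75.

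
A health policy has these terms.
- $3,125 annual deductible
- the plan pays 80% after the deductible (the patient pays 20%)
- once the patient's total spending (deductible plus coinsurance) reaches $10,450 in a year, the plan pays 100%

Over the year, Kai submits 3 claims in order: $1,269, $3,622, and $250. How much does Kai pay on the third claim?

$50

Bill 1, $1,269: fully absorbed by the deductible. Patient owes $1,269 (running OOP $1,269).
Bill 2, $3,622: $1,856 to deductible, leaving $1,766; coinsurance $1,766 × 20% = $353.20. Patient owes $2,209.20 (running OOP $3,478.20).
Bill 3, $250: 20% coinsurance on $250 = $50. Patient pays $50; OOP now $3,528.20.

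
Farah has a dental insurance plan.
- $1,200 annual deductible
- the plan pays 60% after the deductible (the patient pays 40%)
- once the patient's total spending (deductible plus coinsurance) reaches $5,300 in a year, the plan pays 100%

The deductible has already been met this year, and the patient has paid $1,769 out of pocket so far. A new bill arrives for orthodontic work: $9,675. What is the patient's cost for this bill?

$3,531

With the deductible met, the entire $9,675 is subject to coinsurance.
40% of $9,675 = $3,870 falls to the patient.
Year-to-date out-of-pocket would reach $1,769 + $3,870 = $5,639, above the $5,300 maximum, so the patient pays only $5,300 − $1,769 = $3,531.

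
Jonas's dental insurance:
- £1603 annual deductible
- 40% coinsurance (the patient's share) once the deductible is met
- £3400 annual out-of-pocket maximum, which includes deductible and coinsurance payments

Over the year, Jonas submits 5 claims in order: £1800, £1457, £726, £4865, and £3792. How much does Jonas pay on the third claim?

#1 (£1800): deductible takes £1603, £197 remains; coinsurance £197 × 40% = £78.80. Patient owes £1681.80 (running OOP £1681.80).
#2 (£1457): 40% coinsurance on £1457 = £582.80. Patient owes £582.80 (running OOP £2264.60).
#3 (£726): deductible already satisfied, so patient's share is 40% × £726 = £290.40. Cost to patient: £290.40. OOP to date £2555.

£290.40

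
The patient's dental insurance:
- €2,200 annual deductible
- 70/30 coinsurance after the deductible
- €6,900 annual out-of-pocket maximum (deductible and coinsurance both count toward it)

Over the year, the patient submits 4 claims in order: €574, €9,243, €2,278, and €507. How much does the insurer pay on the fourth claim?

€354.90

Claim 1 — €574: fully absorbed by the deductible. Cost to patient: €574. OOP to date €574. Insurer: €574 − €574 = €0.
Claim 2 — €9,243: €1,626 finishes the deductible; €7,617 goes to coinsurance; coinsurance €7,617 × 30% = €2,285.10. Patient owes €3,911.10 (running OOP €4,485.10). Insurer: €9,243 − €3,911.10 = €5,331.90.
Claim 3 — €2,278: deductible already satisfied, so patient's share is 30% × €2,278 = €683.40. Patient pays €683.40; OOP now €5,168.50. Plan pays €2,278 − €683.40 = €1,594.60.
Claim 4 — €507: deductible met; 30% of €507 = €152.10. Patient pays €152.10; OOP now €5,320.60. Plan pays €507 − €152.10 = €354.90.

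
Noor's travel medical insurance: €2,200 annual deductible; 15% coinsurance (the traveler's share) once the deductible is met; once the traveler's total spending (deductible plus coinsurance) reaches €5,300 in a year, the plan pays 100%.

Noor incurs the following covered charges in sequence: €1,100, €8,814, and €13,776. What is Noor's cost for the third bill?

€1,942.90

#1 (€1,100): all of it applies to the deductible. Traveler pays €1,100; OOP now €1,100.
#2 (€8,814): €1,100 finishes the deductible; €7,714 goes to coinsurance; 15% of €7,714 = €1,157.10. Cost to traveler: €2,257.10. OOP to date €3,357.10.
#3 (€13,776): 15% coinsurance on €13,776 = €2,066.40. OOP would hit €5,423.50 > €5,300, so the cap limits the traveler to €5,300 − €3,357.10 = €1,942.90.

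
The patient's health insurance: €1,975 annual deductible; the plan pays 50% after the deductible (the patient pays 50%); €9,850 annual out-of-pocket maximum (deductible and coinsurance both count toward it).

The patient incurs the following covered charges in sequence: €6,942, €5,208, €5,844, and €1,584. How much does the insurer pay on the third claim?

Claim 1 — €6,942: deductible takes €1,975, €4,967 remains; 50% of €4,967 = €2,483.50. Patient pays €4,458.50; OOP now €4,458.50. Insurer: €6,942 − €4,458.50 = €2,483.50.
Claim 2 — €5,208: deductible met; 50% of €5,208 = €2,604. Patient pays €2,604; OOP now €7,062.50. Plan pays €5,208 − €2,604 = €2,604.
Claim 3 — €5,844: 50% coinsurance on €5,844 = €2,922. That would push OOP to €9,984.50, over the €9,850 cap, so patient pays €9,850 − €7,062.50 = €2,787.50. Insurer: €5,844 − €2,787.50 = €3,056.50.

€3,056.50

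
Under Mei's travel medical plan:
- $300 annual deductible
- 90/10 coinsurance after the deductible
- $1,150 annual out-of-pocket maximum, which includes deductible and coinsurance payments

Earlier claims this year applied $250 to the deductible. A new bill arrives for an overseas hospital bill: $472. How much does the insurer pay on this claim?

$379.80

Remaining deductible: $300 − $250 = $50.
That leaves $472 − $50 = $422 for coinsurance.
Coinsurance: $422 × 10% = $42.20.
Traveler responsibility before any cap: $50 + $42.20 = $92.20.
Year-to-date out-of-pocket becomes $250 + $92.20 = $342.20, still under the $1,150 maximum, so no cap applies.
The insurer covers the remainder: $472 − $92.20 = $379.80.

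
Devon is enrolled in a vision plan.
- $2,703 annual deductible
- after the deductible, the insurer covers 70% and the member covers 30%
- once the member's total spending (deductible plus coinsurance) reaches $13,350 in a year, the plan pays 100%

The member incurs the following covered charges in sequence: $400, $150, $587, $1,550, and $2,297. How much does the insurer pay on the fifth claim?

#1 ($400): all of it applies to the deductible. Member owes $400 (running OOP $400). Insurer: $400 − $400 = $0.
#2 ($150): all of it applies to the deductible. Cost to member: $150. OOP to date $550. Insurer: $150 − $150 = $0.
#3 ($587): fully absorbed by the deductible. Cost to member: $587. OOP to date $1,137. Insurer: $587 − $587 = $0.
#4 ($1,550): fully absorbed by the deductible. Cost to member: $1,550. OOP to date $2,687. Plan pays $1,550 − $1,550 = $0.
#5 ($2,297): deductible takes $16, $2,281 remains; coinsurance $2,281 × 30% = $684.30. Member owes $700.30 (running OOP $3,387.30). Plan pays $2,297 − $700.30 = $1,596.70.

$1,596.70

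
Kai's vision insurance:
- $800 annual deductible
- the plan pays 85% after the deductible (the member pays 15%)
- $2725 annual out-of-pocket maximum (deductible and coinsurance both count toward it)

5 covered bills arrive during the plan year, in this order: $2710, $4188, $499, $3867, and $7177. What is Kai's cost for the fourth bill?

Claim 1 ($2710): deductible takes $800, $1910 remains; 15% of $1910 = $286.50. Cost to member: $1086.50. OOP to date $1086.50.
Claim 2 ($4188): 15% coinsurance on $4188 = $628.20. Cost to member: $628.20. OOP to date $1714.70.
Claim 3 ($499): deductible met; 15% of $499 = $74.85. Member owes $74.85 (running OOP $1789.55).
Claim 4 ($3867): 15% coinsurance on $3867 = $580.05. Cost to member: $580.05. OOP to date $2369.60.

$580.05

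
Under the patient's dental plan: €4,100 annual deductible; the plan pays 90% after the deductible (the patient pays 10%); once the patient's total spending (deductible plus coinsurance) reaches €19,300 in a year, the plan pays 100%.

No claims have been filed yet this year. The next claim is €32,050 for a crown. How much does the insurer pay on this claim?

€25,155

The full €4,100 deductible is still open; €4,100 of this bill applies to it.
The remaining €27,950 (= €32,050 − €4,100) moves to coinsurance.
Coinsurance: €27,950 × 10% = €2,795.
That puts the patient's cost at €4,100 + €2,795 = €6,895 before any cap.
Total out-of-pocket so far would be €0 + €6,895 = €6,895, below the €19,300 cap — no reduction.
The insurer covers the remainder: €32,050 − €6,895 = €25,155.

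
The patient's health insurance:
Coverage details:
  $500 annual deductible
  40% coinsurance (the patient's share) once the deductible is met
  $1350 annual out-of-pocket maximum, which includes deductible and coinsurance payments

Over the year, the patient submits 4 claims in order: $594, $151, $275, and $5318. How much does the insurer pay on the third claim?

$165

Claim 1 ($594): deductible takes $500, $94 remains; 40% of $94 = $37.60. Cost to patient: $537.60. OOP to date $537.60. Plan pays $594 − $537.60 = $56.40.
Claim 2 ($151): deductible met; 40% of $151 = $60.40. Patient pays $60.40; OOP now $598. Insurer: $151 − $60.40 = $90.60.
Claim 3 ($275): deductible already satisfied, so patient's share is 40% × $275 = $110. Patient pays $110; OOP now $708. Insurer: $275 − $110 = $165.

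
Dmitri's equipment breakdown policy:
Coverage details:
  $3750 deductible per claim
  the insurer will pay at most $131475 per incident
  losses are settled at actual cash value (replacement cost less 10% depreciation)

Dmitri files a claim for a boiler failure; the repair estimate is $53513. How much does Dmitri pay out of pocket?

$9101.30

Depreciate 10%: the covered value is $53513 × 0.9 = $48161.70.
After the deductible, $48161.70 − $3750 = $44411.70 remains.
$44411.70 is within the $131475 limit, so the insurer pays $44411.70.
Business owner's share is the uncovered remainder: $53513 − $44411.70 = $9101.30.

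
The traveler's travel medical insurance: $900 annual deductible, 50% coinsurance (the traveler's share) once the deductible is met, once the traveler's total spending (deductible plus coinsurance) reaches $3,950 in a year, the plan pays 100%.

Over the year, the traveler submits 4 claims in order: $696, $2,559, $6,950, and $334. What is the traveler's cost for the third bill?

$1,872.50

Bill 1, $696: fully absorbed by the deductible. Cost to traveler: $696. OOP to date $696.
Bill 2, $2,559: $204 to deductible, leaving $2,355; 50% of $2,355 = $1,177.50. Cost to traveler: $1,381.50. OOP to date $2,077.50.
Bill 3, $6,950: 50% coinsurance on $6,950 = $3,475. Adding that to $2,077.50 gives $5,552.50, past the $3,950 cap; traveler pays only $3,950 − $2,077.50 = $1,872.50.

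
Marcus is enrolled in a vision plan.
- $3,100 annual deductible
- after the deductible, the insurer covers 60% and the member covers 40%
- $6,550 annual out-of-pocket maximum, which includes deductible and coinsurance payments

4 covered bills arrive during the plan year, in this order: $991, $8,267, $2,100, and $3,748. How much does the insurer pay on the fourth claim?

Claim 1 ($991): entire amount goes to the deductible. Member owes $991 (running OOP $991). Insurer: $991 − $991 = $0.
Claim 2 ($8,267): $2,109 finishes the deductible; $6,158 goes to coinsurance; member's 40% is $2,463.20. Member owes $4,572.20 (running OOP $5,563.20). Plan pays $8,267 − $4,572.20 = $3,694.80.
Claim 3 ($2,100): 40% coinsurance on $2,100 = $840. Cost to member: $840. OOP to date $6,403.20. Plan pays $2,100 − $840 = $1,260.
Claim 4 ($3,748): deductible met; 40% of $3,748 = $1,499.20. Adding that to $6,403.20 gives $7,902.40, past the $6,550 cap; member pays only $6,550 − $6,403.20 = $146.80. Plan pays $3,748 − $146.80 = $3,601.20.

$3,601.20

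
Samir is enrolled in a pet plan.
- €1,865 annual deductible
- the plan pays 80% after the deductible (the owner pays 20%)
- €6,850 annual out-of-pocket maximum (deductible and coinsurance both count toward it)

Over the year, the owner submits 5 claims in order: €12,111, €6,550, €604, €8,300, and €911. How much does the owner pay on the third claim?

Bill 1, €12,111: €1,865 to deductible, leaving €10,246; coinsurance €10,246 × 20% = €2,049.20. Owner pays €3,914.20; OOP now €3,914.20.
Bill 2, €6,550: deductible already satisfied, so owner's share is 20% × €6,550 = €1,310. Owner owes €1,310 (running OOP €5,224.20).
Bill 3, €604: deductible met; 20% of €604 = €120.80. Owner owes €120.80 (running OOP €5,345).

€120.80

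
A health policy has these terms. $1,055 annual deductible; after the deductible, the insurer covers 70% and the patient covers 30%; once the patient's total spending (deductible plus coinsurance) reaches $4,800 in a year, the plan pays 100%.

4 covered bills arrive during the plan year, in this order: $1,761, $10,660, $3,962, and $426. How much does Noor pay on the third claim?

$335.20

Claim 1 ($1,761): $1,055 to deductible, leaving $706; patient's 30% is $211.80. Patient pays $1,266.80; OOP now $1,266.80.
Claim 2 ($10,660): deductible met; 30% of $10,660 = $3,198. Cost to patient: $3,198. OOP to date $4,464.80.
Claim 3 ($3,962): deductible already satisfied, so patient's share is 30% × $3,962 = $1,188.60. That would push OOP to $5,653.40, over the $4,800 cap, so patient pays $4,800 − $4,464.80 = $335.20.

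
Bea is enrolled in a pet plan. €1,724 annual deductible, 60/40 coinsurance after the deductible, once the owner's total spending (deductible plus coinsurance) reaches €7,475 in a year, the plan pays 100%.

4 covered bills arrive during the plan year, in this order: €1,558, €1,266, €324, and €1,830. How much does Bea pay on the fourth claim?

€732

Claim 1 (€1,558): fully absorbed by the deductible. Owner pays €1,558; OOP now €1,558.
Claim 2 (€1,266): €166 to deductible, leaving €1,100; coinsurance €1,100 × 40% = €440. Owner owes €606 (running OOP €2,164).
Claim 3 (€324): 40% coinsurance on €324 = €129.60. Owner owes €129.60 (running OOP €2,293.60).
Claim 4 (€1,830): deductible already satisfied, so owner's share is 40% × €1,830 = €732. Owner owes €732 (running OOP €3,025.60).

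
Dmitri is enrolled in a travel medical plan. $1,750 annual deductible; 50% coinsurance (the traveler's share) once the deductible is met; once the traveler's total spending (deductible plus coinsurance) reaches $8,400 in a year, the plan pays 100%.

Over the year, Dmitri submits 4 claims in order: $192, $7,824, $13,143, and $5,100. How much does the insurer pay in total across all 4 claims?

$17,859

#1 ($192): fully absorbed by the deductible. Traveler pays $192; OOP now $192. Plan pays $192 − $192 = $0.
#2 ($7,824): $1,558 finishes the deductible; $6,266 goes to coinsurance; coinsurance $6,266 × 50% = $3,133. Traveler owes $4,691 (running OOP $4,883). Plan pays $7,824 − $4,691 = $3,133.
#3 ($13,143): deductible met; 50% of $13,143 = $6,571.50. OOP would hit $11,454.50 > $8,400, so the cap limits the traveler to $8,400 − $4,883 = $3,517. Insurer: $13,143 − $3,517 = $9,626.
#4 ($5,100): deductible met; 50% of $5,100 = $2,550. That would push OOP to $10,950, over the $8,400 cap, so traveler pays $8,400 − $8,400 = $0. Insurer: $5,100 − $0 = $5,100.
Insurer total = bills − traveler's total = $26,259 − $8,400 = $17,859.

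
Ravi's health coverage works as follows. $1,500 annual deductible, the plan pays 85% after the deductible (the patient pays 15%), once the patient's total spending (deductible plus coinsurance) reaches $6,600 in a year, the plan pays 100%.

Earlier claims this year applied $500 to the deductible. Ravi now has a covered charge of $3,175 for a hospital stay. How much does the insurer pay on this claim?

$500 of the $1,500 deductible is already met, leaving $1,000.
The remaining $2,175 (= $3,175 − $1,000) moves to coinsurance.
Coinsurance: $2,175 × 15% = $326.25.
So the patient owes $1,000 + $326.25 = $1,326.25 before any cap.
Year-to-date out-of-pocket becomes $500 + $1,326.25 = $1,826.25, still under the $6,600 maximum, so no cap applies.
The insurer covers the remainder: $3,175 − $1,326.25 = $1,848.75.

$1,848.75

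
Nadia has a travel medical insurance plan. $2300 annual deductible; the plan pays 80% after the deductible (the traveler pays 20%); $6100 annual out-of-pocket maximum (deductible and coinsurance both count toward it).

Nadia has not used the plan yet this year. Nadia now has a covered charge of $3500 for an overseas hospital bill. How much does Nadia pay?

Nothing has been paid toward the $2300 deductible, so the first $2300 of this charge is applied there.
The remaining $1200 (= $3500 − $2300) moves to coinsurance.
Coinsurance: $1200 × 20% = $240.
That puts the traveler's cost at $2300 + $240 = $2540 before any cap.
Year-to-date out-of-pocket becomes $0 + $2540 = $2540, still under the $6100 maximum, so no cap applies.

$2540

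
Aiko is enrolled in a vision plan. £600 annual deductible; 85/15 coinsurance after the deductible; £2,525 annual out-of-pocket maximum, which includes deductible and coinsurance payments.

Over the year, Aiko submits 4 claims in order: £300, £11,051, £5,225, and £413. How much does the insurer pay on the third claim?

£4,912.65

Claim 1 — £300: fully absorbed by the deductible. Member pays £300; OOP now £300. Insurer: £300 − £300 = £0.
Claim 2 — £11,051: £300 to deductible, leaving £10,751; member's 15% is £1,612.65. Member pays £1,912.65; OOP now £2,212.65. Insurer: £11,051 − £1,912.65 = £9,138.35.
Claim 3 — £5,225: deductible already satisfied, so member's share is 15% × £5,225 = £783.75. Adding that to £2,212.65 gives £2,996.40, past the £2,525 cap; member pays only £2,525 − £2,212.65 = £312.35. Plan pays £5,225 − £312.35 = £4,912.65.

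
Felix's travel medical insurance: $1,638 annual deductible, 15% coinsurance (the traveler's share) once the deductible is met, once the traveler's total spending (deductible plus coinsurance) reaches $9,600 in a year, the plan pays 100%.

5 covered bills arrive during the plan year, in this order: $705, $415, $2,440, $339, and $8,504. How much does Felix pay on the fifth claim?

#1 ($705): all of it applies to the deductible. Cost to traveler: $705. OOP to date $705.
#2 ($415): entire amount goes to the deductible. Traveler owes $415 (running OOP $1,120).
#3 ($2,440): deductible takes $518, $1,922 remains; traveler's 15% is $288.30. Cost to traveler: $806.30. OOP to date $1,926.30.
#4 ($339): deductible already satisfied, so traveler's share is 15% × $339 = $50.85. Traveler owes $50.85 (running OOP $1,977.15).
#5 ($8,504): deductible met; 15% of $8,504 = $1,275.60. Cost to traveler: $1,275.60. OOP to date $3,252.75.

$1,275.60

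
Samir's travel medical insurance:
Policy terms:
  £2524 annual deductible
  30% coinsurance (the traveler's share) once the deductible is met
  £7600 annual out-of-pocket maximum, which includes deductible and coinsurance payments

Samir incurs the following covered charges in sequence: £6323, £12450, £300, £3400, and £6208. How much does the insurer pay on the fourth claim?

Bill 1, £6323: deductible takes £2524, £3799 remains; coinsurance £3799 × 30% = £1139.70. Cost to traveler: £3663.70. OOP to date £3663.70. Plan pays £6323 − £3663.70 = £2659.30.
Bill 2, £12450: 30% coinsurance on £12450 = £3735. Cost to traveler: £3735. OOP to date £7398.70. Plan pays £12450 − £3735 = £8715.
Bill 3, £300: deductible already satisfied, so traveler's share is 30% × £300 = £90. Traveler pays £90; OOP now £7488.70. Plan pays £300 − £90 = £210.
Bill 4, £3400: deductible met; 30% of £3400 = £1020. OOP would hit £8508.70 > £7600, so the cap limits the traveler to £7600 − £7488.70 = £111.30. Plan pays £3400 − £111.30 = £3288.70.

£3288.70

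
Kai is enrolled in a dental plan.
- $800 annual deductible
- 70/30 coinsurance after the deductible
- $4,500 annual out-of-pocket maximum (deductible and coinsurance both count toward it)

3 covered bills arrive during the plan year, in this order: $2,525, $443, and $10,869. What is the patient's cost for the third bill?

#1 ($2,525): deductible takes $800, $1,725 remains; coinsurance $1,725 × 30% = $517.50. Cost to patient: $1,317.50. OOP to date $1,317.50.
#2 ($443): deductible met; 30% of $443 = $132.90. Cost to patient: $132.90. OOP to date $1,450.40.
#3 ($10,869): 30% coinsurance on $10,869 = $3,260.70. Adding that to $1,450.40 gives $4,711.10, past the $4,500 cap; patient pays only $4,500 − $1,450.40 = $3,049.60.

$3,049.60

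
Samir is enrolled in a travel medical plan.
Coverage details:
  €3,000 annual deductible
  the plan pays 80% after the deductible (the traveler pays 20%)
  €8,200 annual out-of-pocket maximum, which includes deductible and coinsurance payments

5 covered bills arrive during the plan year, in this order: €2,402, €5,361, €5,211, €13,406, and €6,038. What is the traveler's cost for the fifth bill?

€524

Bill 1, €2,402: entire amount goes to the deductible. Cost to traveler: €2,402. OOP to date €2,402.
Bill 2, €5,361: €598 to deductible, leaving €4,763; 20% of €4,763 = €952.60. Cost to traveler: €1,550.60. OOP to date €3,952.60.
Bill 3, €5,211: deductible already satisfied, so traveler's share is 20% × €5,211 = €1,042.20. Traveler pays €1,042.20; OOP now €4,994.80.
Bill 4, €13,406: 20% coinsurance on €13,406 = €2,681.20. Cost to traveler: €2,681.20. OOP to date €7,676.
Bill 5, €6,038: 20% coinsurance on €6,038 = €1,207.60. Adding that to €7,676 gives €8,883.60, past the €8,200 cap; traveler pays only €8,200 − €7,676 = €524.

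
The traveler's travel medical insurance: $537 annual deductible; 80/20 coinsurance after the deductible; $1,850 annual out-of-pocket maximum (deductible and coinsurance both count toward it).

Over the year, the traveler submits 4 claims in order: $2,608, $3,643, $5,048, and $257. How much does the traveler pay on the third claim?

Claim 1 ($2,608): deductible takes $537, $2,071 remains; traveler's 20% is $414.20. Traveler owes $951.20 (running OOP $951.20).
Claim 2 ($3,643): deductible already satisfied, so traveler's share is 20% × $3,643 = $728.60. Traveler pays $728.60; OOP now $1,679.80.
Claim 3 ($5,048): deductible met; 20% of $5,048 = $1,009.60. That would push OOP to $2,689.40, over the $1,850 cap, so traveler pays $1,850 − $1,679.80 = $170.20.

$170.20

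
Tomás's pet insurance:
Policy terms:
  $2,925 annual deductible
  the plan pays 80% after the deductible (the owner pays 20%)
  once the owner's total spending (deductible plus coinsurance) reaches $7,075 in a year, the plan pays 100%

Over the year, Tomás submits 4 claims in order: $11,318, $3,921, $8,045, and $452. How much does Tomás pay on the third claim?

$1,609

#1 ($11,318): $2,925 to deductible, leaving $8,393; coinsurance $8,393 × 20% = $1,678.60. Owner owes $4,603.60 (running OOP $4,603.60).
#2 ($3,921): deductible met; 20% of $3,921 = $784.20. Owner owes $784.20 (running OOP $5,387.80).
#3 ($8,045): deductible met; 20% of $8,045 = $1,609. Owner pays $1,609; OOP now $6,996.80.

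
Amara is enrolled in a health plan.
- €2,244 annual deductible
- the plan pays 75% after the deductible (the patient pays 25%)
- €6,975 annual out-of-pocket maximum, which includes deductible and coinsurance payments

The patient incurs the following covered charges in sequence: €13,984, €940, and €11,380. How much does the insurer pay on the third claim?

Bill 1, €13,984: €2,244 to deductible, leaving €11,740; 25% of €11,740 = €2,935. Cost to patient: €5,179. OOP to date €5,179. Plan pays €13,984 − €5,179 = €8,805.
Bill 2, €940: 25% coinsurance on €940 = €235. Cost to patient: €235. OOP to date €5,414. Plan pays €940 − €235 = €705.
Bill 3, €11,380: deductible already satisfied, so patient's share is 25% × €11,380 = €2,845. OOP would hit €8,259 > €6,975, so the cap limits the patient to €6,975 − €5,414 = €1,561. Plan pays €11,380 − €1,561 = €9,819.

€9,819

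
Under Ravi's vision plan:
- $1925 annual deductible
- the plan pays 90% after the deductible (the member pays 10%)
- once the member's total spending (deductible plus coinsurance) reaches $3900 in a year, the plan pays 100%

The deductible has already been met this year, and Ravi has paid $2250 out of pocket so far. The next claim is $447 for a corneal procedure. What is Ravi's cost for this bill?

With the deductible met, the entire $447 is subject to coinsurance.
10% of $447 = $44.70 falls to the member.
Year-to-date out-of-pocket becomes $2250 + $44.70 = $2294.70, still under the $3900 maximum, so no cap applies.

$44.70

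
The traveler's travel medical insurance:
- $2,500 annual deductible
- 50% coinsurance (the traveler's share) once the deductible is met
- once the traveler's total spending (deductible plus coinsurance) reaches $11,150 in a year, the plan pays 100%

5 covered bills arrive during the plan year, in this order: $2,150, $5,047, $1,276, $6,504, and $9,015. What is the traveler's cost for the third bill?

Bill 1, $2,150: all of it applies to the deductible. Cost to traveler: $2,150. OOP to date $2,150.
Bill 2, $5,047: deductible takes $350, $4,697 remains; coinsurance $4,697 × 50% = $2,348.50. Traveler owes $2,698.50 (running OOP $4,848.50).
Bill 3, $1,276: deductible already satisfied, so traveler's share is 50% × $1,276 = $638. Cost to traveler: $638. OOP to date $5,486.50.

$638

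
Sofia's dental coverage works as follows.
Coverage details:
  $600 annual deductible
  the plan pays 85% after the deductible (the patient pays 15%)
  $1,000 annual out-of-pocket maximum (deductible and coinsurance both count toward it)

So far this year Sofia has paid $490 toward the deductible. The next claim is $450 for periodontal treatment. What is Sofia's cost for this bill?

$161

Deductible still to meet: $600 − $490 = $110.
That leaves $450 − $110 = $340 for coinsurance.
15% of $340 = $51 falls to the patient.
Patient responsibility before any cap: $110 + $51 = $161.
Total out-of-pocket so far would be $490 + $161 = $651, below the $1,000 cap — no reduction.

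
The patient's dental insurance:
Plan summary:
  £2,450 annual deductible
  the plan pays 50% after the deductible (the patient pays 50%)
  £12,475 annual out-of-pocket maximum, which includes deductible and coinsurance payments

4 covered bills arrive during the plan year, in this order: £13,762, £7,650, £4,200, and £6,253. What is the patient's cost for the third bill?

Claim 1 — £13,762: £2,450 finishes the deductible; £11,312 goes to coinsurance; coinsurance £11,312 × 50% = £5,656. Cost to patient: £8,106. OOP to date £8,106.
Claim 2 — £7,650: deductible already satisfied, so patient's share is 50% × £7,650 = £3,825. Patient pays £3,825; OOP now £11,931.
Claim 3 — £4,200: deductible met; 50% of £4,200 = £2,100. OOP would hit £14,031 > £12,475, so the cap limits the patient to £12,475 − £11,931 = £544.

£544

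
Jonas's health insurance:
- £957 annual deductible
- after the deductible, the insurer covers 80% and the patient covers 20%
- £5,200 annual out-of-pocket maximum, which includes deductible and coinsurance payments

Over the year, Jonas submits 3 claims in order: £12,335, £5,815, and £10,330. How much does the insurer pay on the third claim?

Claim 1 — £12,335: £957 finishes the deductible; £11,378 goes to coinsurance; patient's 20% is £2,275.60. Patient owes £3,232.60 (running OOP £3,232.60). Insurer: £12,335 − £3,232.60 = £9,102.40.
Claim 2 — £5,815: deductible already satisfied, so patient's share is 20% × £5,815 = £1,163. Patient pays £1,163; OOP now £4,395.60. Insurer: £5,815 − £1,163 = £4,652.
Claim 3 — £10,330: 20% coinsurance on £10,330 = £2,066. Adding that to £4,395.60 gives £6,461.60, past the £5,200 cap; patient pays only £5,200 − £4,395.60 = £804.40. Plan pays £10,330 − £804.40 = £9,525.60.

£9,525.60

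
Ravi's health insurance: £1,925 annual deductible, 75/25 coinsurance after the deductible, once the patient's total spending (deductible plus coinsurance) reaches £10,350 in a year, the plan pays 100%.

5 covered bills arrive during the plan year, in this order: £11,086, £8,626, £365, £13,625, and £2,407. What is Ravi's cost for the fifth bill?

Claim 1 — £11,086: £1,925 finishes the deductible; £9,161 goes to coinsurance; coinsurance £9,161 × 25% = £2,290.25. Patient pays £4,215.25; OOP now £4,215.25.
Claim 2 — £8,626: deductible met; 25% of £8,626 = £2,156.50. Patient owes £2,156.50 (running OOP £6,371.75).
Claim 3 — £365: 25% coinsurance on £365 = £91.25. Patient pays £91.25; OOP now £6,463.
Claim 4 — £13,625: deductible already satisfied, so patient's share is 25% × £13,625 = £3,406.25. Patient pays £3,406.25; OOP now £9,869.25.
Claim 5 — £2,407: 25% coinsurance on £2,407 = £601.75. Adding that to £9,869.25 gives £10,471, past the £10,350 cap; patient pays only £10,350 − £9,869.25 = £480.75.

£480.75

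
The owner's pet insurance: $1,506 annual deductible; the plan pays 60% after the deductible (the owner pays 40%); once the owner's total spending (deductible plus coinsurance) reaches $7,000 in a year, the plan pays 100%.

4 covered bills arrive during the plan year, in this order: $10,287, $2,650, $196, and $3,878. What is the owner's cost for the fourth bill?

Claim 1 ($10,287): $1,506 finishes the deductible; $8,781 goes to coinsurance; owner's 40% is $3,512.40. Cost to owner: $5,018.40. OOP to date $5,018.40.
Claim 2 ($2,650): 40% coinsurance on $2,650 = $1,060. Owner pays $1,060; OOP now $6,078.40.
Claim 3 ($196): deductible already satisfied, so owner's share is 40% × $196 = $78.40. Cost to owner: $78.40. OOP to date $6,156.80.
Claim 4 ($3,878): deductible met; 40% of $3,878 = $1,551.20. That would push OOP to $7,708, over the $7,000 cap, so owner pays $7,000 − $6,156.80 = $843.20.

$843.20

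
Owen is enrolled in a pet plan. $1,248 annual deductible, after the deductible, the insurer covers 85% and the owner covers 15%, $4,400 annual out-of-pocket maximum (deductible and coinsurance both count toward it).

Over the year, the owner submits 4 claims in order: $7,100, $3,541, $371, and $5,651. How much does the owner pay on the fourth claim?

Bill 1, $7,100: deductible takes $1,248, $5,852 remains; owner's 15% is $877.80. Owner pays $2,125.80; OOP now $2,125.80.
Bill 2, $3,541: deductible met; 15% of $3,541 = $531.15. Owner owes $531.15 (running OOP $2,656.95).
Bill 3, $371: 15% coinsurance on $371 = $55.65. Cost to owner: $55.65. OOP to date $2,712.60.
Bill 4, $5,651: deductible already satisfied, so owner's share is 15% × $5,651 = $847.65. Cost to owner: $847.65. OOP to date $3,560.25.

$847.65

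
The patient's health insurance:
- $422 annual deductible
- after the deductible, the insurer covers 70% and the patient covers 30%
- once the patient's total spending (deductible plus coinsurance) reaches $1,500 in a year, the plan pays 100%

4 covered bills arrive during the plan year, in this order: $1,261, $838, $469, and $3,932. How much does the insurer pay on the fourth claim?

#1 ($1,261): $422 to deductible, leaving $839; 30% of $839 = $251.70. Cost to patient: $673.70. OOP to date $673.70. Plan pays $1,261 − $673.70 = $587.30.
#2 ($838): deductible already satisfied, so patient's share is 30% × $838 = $251.40. Patient owes $251.40 (running OOP $925.10). Insurer: $838 − $251.40 = $586.60.
#3 ($469): 30% coinsurance on $469 = $140.70. Patient owes $140.70 (running OOP $1,065.80). Insurer: $469 − $140.70 = $328.30.
#4 ($3,932): deductible met; 30% of $3,932 = $1,179.60. OOP would hit $2,245.40 > $1,500, so the cap limits the patient to $1,500 − $1,065.80 = $434.20. Plan pays $3,932 − $434.20 = $3,497.80.

$3,497.80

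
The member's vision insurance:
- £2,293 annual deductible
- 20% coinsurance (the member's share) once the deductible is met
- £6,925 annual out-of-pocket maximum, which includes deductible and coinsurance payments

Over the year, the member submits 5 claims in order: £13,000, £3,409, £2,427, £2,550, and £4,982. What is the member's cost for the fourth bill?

£510

Claim 1 — £13,000: £2,293 to deductible, leaving £10,707; 20% of £10,707 = £2,141.40. Member owes £4,434.40 (running OOP £4,434.40).
Claim 2 — £3,409: deductible already satisfied, so member's share is 20% × £3,409 = £681.80. Member pays £681.80; OOP now £5,116.20.
Claim 3 — £2,427: deductible met; 20% of £2,427 = £485.40. Member pays £485.40; OOP now £5,601.60.
Claim 4 — £2,550: 20% coinsurance on £2,550 = £510. Member pays £510; OOP now £6,111.60.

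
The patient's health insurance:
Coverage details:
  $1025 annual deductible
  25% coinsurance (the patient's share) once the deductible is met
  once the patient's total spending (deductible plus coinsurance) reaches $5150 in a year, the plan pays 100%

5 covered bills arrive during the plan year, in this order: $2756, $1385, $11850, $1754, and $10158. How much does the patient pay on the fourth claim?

$383.50

Claim 1 ($2756): $1025 finishes the deductible; $1731 goes to coinsurance; coinsurance $1731 × 25% = $432.75. Patient owes $1457.75 (running OOP $1457.75).
Claim 2 ($1385): deductible met; 25% of $1385 = $346.25. Cost to patient: $346.25. OOP to date $1804.
Claim 3 ($11850): deductible met; 25% of $11850 = $2962.50. Patient pays $2962.50; OOP now $4766.50.
Claim 4 ($1754): 25% coinsurance on $1754 = $438.50. Adding that to $4766.50 gives $5205, past the $5150 cap; patient pays only $5150 − $4766.50 = $383.50.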